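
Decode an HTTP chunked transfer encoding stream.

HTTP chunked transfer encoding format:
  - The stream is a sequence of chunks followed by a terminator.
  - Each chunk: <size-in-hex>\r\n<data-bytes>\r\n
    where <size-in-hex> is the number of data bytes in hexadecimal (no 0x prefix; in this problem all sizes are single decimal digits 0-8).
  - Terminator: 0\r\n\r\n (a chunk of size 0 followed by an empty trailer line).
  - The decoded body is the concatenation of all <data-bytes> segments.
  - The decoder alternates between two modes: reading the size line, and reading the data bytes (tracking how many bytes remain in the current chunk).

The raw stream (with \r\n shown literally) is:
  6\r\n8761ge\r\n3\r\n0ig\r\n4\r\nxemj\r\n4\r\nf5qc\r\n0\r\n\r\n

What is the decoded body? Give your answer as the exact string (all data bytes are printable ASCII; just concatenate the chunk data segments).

Chunk 1: stream[0..1]='6' size=0x6=6, data at stream[3..9]='8761ge' -> body[0..6], body so far='8761ge'
Chunk 2: stream[11..12]='3' size=0x3=3, data at stream[14..17]='0ig' -> body[6..9], body so far='8761ge0ig'
Chunk 3: stream[19..20]='4' size=0x4=4, data at stream[22..26]='xemj' -> body[9..13], body so far='8761ge0igxemj'
Chunk 4: stream[28..29]='4' size=0x4=4, data at stream[31..35]='f5qc' -> body[13..17], body so far='8761ge0igxemjf5qc'
Chunk 5: stream[37..38]='0' size=0 (terminator). Final body='8761ge0igxemjf5qc' (17 bytes)

Answer: 8761ge0igxemjf5qc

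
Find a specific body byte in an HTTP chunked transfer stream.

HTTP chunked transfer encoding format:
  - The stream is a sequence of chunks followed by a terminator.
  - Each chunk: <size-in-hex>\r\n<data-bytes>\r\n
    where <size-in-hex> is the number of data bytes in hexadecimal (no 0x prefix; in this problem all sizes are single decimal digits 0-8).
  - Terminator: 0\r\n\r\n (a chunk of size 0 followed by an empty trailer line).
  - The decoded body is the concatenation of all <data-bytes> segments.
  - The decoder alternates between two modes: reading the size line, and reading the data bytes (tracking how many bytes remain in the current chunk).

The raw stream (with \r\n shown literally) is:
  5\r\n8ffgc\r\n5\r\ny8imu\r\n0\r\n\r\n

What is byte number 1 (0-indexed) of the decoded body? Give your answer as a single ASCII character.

Answer: f

Derivation:
Chunk 1: stream[0..1]='5' size=0x5=5, data at stream[3..8]='8ffgc' -> body[0..5], body so far='8ffgc'
Chunk 2: stream[10..11]='5' size=0x5=5, data at stream[13..18]='y8imu' -> body[5..10], body so far='8ffgcy8imu'
Chunk 3: stream[20..21]='0' size=0 (terminator). Final body='8ffgcy8imu' (10 bytes)
Body byte 1 = 'f'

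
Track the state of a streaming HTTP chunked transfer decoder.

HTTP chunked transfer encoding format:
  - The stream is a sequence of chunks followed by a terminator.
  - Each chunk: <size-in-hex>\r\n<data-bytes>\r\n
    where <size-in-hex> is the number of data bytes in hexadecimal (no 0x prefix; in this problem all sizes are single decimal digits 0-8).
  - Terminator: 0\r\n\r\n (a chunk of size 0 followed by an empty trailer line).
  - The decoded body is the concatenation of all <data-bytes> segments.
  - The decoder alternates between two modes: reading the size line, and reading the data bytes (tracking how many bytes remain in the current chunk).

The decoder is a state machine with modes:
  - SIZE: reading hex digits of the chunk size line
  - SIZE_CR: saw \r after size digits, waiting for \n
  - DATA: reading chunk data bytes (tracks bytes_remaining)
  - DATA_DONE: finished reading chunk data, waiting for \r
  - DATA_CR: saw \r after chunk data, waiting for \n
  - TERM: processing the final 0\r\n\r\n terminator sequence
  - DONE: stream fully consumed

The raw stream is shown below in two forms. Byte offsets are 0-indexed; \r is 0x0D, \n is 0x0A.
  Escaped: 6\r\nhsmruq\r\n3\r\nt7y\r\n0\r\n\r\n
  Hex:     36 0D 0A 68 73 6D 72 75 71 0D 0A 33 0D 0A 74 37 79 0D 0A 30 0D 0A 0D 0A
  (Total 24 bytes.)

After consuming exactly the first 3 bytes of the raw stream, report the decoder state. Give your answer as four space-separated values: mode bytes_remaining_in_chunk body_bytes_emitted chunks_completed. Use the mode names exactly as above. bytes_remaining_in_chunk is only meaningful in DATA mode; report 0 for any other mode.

Answer: DATA 6 0 0

Derivation:
Byte 0 = '6': mode=SIZE remaining=0 emitted=0 chunks_done=0
Byte 1 = 0x0D: mode=SIZE_CR remaining=0 emitted=0 chunks_done=0
Byte 2 = 0x0A: mode=DATA remaining=6 emitted=0 chunks_done=0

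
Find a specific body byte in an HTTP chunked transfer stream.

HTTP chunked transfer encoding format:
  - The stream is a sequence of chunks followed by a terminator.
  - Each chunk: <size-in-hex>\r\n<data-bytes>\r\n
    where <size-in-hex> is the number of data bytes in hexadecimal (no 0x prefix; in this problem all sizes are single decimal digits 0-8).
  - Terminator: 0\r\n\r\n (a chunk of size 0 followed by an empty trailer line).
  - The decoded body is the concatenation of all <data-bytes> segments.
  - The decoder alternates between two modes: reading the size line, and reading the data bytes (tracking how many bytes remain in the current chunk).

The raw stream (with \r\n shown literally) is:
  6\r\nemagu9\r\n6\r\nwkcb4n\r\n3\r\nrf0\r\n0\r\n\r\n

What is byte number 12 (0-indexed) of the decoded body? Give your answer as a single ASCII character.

Chunk 1: stream[0..1]='6' size=0x6=6, data at stream[3..9]='emagu9' -> body[0..6], body so far='emagu9'
Chunk 2: stream[11..12]='6' size=0x6=6, data at stream[14..20]='wkcb4n' -> body[6..12], body so far='emagu9wkcb4n'
Chunk 3: stream[22..23]='3' size=0x3=3, data at stream[25..28]='rf0' -> body[12..15], body so far='emagu9wkcb4nrf0'
Chunk 4: stream[30..31]='0' size=0 (terminator). Final body='emagu9wkcb4nrf0' (15 bytes)
Body byte 12 = 'r'

Answer: r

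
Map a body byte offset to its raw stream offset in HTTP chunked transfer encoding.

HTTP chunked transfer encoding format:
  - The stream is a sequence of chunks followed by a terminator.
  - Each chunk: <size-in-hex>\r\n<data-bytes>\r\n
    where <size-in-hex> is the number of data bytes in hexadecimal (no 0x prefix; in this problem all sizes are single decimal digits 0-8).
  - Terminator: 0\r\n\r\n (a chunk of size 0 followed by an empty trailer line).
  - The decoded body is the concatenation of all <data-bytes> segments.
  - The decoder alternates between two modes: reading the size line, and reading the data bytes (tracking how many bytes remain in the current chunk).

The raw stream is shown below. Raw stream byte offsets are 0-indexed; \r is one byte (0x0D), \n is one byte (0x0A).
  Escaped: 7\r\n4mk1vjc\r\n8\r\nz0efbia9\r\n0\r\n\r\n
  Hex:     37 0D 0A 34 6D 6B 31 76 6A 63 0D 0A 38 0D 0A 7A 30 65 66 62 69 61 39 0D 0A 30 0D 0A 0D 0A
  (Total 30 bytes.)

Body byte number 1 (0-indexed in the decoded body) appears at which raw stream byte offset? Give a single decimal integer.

Answer: 4

Derivation:
Chunk 1: stream[0..1]='7' size=0x7=7, data at stream[3..10]='4mk1vjc' -> body[0..7], body so far='4mk1vjc'
Chunk 2: stream[12..13]='8' size=0x8=8, data at stream[15..23]='z0efbia9' -> body[7..15], body so far='4mk1vjcz0efbia9'
Chunk 3: stream[25..26]='0' size=0 (terminator). Final body='4mk1vjcz0efbia9' (15 bytes)
Body byte 1 at stream offset 4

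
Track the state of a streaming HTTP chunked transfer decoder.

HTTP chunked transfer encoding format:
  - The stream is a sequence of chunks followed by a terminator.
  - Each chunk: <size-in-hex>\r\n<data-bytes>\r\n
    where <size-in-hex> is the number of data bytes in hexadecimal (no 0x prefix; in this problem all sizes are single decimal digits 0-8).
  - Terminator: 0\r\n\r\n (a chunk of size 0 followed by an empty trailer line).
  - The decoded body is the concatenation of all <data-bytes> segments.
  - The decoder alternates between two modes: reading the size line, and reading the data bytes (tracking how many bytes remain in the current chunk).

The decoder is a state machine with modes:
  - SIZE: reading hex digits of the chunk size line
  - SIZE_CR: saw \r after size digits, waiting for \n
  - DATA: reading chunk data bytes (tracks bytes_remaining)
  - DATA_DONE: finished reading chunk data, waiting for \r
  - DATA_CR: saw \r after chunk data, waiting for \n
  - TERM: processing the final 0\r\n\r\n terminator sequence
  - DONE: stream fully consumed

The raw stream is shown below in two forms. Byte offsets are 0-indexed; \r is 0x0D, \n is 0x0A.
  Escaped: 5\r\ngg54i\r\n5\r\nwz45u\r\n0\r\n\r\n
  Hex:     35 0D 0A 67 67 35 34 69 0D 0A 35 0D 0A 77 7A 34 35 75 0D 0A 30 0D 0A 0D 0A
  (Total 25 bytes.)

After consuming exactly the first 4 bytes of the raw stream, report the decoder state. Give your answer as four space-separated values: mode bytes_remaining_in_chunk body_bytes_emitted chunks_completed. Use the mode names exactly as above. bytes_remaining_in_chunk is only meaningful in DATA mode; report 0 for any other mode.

Answer: DATA 4 1 0

Derivation:
Byte 0 = '5': mode=SIZE remaining=0 emitted=0 chunks_done=0
Byte 1 = 0x0D: mode=SIZE_CR remaining=0 emitted=0 chunks_done=0
Byte 2 = 0x0A: mode=DATA remaining=5 emitted=0 chunks_done=0
Byte 3 = 'g': mode=DATA remaining=4 emitted=1 chunks_done=0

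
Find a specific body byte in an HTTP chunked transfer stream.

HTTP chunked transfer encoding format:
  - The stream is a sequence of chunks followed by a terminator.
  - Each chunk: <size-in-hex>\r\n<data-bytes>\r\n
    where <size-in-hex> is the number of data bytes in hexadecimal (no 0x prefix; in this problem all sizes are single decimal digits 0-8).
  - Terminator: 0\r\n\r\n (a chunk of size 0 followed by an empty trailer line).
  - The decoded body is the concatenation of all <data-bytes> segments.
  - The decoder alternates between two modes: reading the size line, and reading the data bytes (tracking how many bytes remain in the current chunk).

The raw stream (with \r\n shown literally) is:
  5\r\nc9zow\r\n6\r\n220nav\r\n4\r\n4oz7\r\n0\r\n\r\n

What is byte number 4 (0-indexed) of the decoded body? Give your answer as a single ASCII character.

Answer: w

Derivation:
Chunk 1: stream[0..1]='5' size=0x5=5, data at stream[3..8]='c9zow' -> body[0..5], body so far='c9zow'
Chunk 2: stream[10..11]='6' size=0x6=6, data at stream[13..19]='220nav' -> body[5..11], body so far='c9zow220nav'
Chunk 3: stream[21..22]='4' size=0x4=4, data at stream[24..28]='4oz7' -> body[11..15], body so far='c9zow220nav4oz7'
Chunk 4: stream[30..31]='0' size=0 (terminator). Final body='c9zow220nav4oz7' (15 bytes)
Body byte 4 = 'w'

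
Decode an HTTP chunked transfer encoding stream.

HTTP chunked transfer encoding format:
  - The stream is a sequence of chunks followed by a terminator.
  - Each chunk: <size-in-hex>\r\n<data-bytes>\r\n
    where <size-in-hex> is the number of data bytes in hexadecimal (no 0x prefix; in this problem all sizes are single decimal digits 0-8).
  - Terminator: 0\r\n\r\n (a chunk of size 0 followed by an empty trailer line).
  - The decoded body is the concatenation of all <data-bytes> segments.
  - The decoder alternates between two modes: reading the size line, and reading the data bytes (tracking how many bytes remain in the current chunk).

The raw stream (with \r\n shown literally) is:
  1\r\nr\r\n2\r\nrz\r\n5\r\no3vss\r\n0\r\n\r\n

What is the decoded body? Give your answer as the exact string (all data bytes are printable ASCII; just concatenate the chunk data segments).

Answer: rrzo3vss

Derivation:
Chunk 1: stream[0..1]='1' size=0x1=1, data at stream[3..4]='r' -> body[0..1], body so far='r'
Chunk 2: stream[6..7]='2' size=0x2=2, data at stream[9..11]='rz' -> body[1..3], body so far='rrz'
Chunk 3: stream[13..14]='5' size=0x5=5, data at stream[16..21]='o3vss' -> body[3..8], body so far='rrzo3vss'
Chunk 4: stream[23..24]='0' size=0 (terminator). Final body='rrzo3vss' (8 bytes)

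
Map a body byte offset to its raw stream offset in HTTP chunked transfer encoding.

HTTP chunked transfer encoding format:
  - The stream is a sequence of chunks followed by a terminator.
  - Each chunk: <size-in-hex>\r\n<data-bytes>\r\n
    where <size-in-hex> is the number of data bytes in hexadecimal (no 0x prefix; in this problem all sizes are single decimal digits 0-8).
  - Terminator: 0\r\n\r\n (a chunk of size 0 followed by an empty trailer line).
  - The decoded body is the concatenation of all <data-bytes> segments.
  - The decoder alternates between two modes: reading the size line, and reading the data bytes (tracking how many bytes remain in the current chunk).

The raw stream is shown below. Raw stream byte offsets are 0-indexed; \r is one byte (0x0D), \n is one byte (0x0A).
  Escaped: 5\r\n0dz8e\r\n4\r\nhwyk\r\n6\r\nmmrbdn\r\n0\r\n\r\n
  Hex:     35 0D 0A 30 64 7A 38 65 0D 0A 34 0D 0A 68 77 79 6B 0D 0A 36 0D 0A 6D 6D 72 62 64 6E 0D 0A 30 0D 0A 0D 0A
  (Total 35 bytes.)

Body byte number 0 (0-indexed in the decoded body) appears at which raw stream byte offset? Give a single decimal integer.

Chunk 1: stream[0..1]='5' size=0x5=5, data at stream[3..8]='0dz8e' -> body[0..5], body so far='0dz8e'
Chunk 2: stream[10..11]='4' size=0x4=4, data at stream[13..17]='hwyk' -> body[5..9], body so far='0dz8ehwyk'
Chunk 3: stream[19..20]='6' size=0x6=6, data at stream[22..28]='mmrbdn' -> body[9..15], body so far='0dz8ehwykmmrbdn'
Chunk 4: stream[30..31]='0' size=0 (terminator). Final body='0dz8ehwykmmrbdn' (15 bytes)
Body byte 0 at stream offset 3

Answer: 3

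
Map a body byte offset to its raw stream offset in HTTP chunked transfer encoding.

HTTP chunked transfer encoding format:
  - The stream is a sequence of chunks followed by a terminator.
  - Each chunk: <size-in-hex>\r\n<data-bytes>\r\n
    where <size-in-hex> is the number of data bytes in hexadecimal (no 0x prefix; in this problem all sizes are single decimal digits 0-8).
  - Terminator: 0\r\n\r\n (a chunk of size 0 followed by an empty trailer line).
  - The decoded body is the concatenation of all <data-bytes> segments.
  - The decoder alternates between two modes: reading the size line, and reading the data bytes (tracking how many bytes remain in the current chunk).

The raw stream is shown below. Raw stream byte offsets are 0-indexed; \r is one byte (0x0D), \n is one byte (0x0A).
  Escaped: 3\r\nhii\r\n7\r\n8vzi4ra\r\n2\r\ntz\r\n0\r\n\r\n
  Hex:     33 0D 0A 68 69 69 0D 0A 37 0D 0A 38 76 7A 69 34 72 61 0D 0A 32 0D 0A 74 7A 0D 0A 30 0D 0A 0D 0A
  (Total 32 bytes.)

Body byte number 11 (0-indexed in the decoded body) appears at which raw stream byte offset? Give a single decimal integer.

Chunk 1: stream[0..1]='3' size=0x3=3, data at stream[3..6]='hii' -> body[0..3], body so far='hii'
Chunk 2: stream[8..9]='7' size=0x7=7, data at stream[11..18]='8vzi4ra' -> body[3..10], body so far='hii8vzi4ra'
Chunk 3: stream[20..21]='2' size=0x2=2, data at stream[23..25]='tz' -> body[10..12], body so far='hii8vzi4ratz'
Chunk 4: stream[27..28]='0' size=0 (terminator). Final body='hii8vzi4ratz' (12 bytes)
Body byte 11 at stream offset 24

Answer: 24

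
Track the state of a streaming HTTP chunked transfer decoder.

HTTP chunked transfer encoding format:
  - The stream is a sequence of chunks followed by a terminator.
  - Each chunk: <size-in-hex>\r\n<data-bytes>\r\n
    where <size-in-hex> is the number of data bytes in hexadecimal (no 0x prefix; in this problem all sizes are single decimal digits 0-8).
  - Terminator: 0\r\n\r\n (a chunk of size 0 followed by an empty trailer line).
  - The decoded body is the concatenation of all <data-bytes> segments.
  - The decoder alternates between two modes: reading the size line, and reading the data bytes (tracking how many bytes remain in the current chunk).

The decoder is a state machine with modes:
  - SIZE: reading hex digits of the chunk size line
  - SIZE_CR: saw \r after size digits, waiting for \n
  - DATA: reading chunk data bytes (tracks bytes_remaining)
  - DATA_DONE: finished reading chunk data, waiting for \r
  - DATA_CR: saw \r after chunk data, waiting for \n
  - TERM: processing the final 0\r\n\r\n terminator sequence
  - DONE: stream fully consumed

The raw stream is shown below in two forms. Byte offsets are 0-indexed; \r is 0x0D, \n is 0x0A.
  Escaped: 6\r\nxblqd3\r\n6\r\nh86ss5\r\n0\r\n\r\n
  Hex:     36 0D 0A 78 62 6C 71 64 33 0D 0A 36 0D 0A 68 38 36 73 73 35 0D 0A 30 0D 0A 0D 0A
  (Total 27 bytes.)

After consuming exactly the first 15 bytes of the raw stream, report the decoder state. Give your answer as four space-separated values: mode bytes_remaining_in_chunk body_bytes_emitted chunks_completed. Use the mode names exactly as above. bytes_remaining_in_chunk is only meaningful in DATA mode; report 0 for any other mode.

Byte 0 = '6': mode=SIZE remaining=0 emitted=0 chunks_done=0
Byte 1 = 0x0D: mode=SIZE_CR remaining=0 emitted=0 chunks_done=0
Byte 2 = 0x0A: mode=DATA remaining=6 emitted=0 chunks_done=0
Byte 3 = 'x': mode=DATA remaining=5 emitted=1 chunks_done=0
Byte 4 = 'b': mode=DATA remaining=4 emitted=2 chunks_done=0
Byte 5 = 'l': mode=DATA remaining=3 emitted=3 chunks_done=0
Byte 6 = 'q': mode=DATA remaining=2 emitted=4 chunks_done=0
Byte 7 = 'd': mode=DATA remaining=1 emitted=5 chunks_done=0
Byte 8 = '3': mode=DATA_DONE remaining=0 emitted=6 chunks_done=0
Byte 9 = 0x0D: mode=DATA_CR remaining=0 emitted=6 chunks_done=0
Byte 10 = 0x0A: mode=SIZE remaining=0 emitted=6 chunks_done=1
Byte 11 = '6': mode=SIZE remaining=0 emitted=6 chunks_done=1
Byte 12 = 0x0D: mode=SIZE_CR remaining=0 emitted=6 chunks_done=1
Byte 13 = 0x0A: mode=DATA remaining=6 emitted=6 chunks_done=1
Byte 14 = 'h': mode=DATA remaining=5 emitted=7 chunks_done=1

Answer: DATA 5 7 1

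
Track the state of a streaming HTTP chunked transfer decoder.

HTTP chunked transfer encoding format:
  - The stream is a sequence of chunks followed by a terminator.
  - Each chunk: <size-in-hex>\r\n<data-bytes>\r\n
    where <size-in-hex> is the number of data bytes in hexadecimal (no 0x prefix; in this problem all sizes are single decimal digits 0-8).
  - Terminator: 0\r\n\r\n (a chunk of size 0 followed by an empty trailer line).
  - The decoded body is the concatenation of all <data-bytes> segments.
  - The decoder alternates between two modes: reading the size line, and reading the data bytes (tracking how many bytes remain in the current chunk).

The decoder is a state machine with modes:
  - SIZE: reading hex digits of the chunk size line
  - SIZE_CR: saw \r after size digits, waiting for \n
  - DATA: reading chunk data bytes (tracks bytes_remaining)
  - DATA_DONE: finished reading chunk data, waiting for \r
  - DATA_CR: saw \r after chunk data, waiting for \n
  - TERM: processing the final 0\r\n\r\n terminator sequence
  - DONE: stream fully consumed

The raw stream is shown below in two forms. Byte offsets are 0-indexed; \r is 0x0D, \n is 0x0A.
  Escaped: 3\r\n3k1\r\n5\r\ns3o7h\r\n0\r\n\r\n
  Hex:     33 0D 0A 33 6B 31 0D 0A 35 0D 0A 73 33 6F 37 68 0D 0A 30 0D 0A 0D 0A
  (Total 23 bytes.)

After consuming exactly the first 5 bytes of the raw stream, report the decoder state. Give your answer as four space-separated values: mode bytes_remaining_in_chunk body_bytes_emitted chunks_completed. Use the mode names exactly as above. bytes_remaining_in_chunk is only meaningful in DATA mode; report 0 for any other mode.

Answer: DATA 1 2 0

Derivation:
Byte 0 = '3': mode=SIZE remaining=0 emitted=0 chunks_done=0
Byte 1 = 0x0D: mode=SIZE_CR remaining=0 emitted=0 chunks_done=0
Byte 2 = 0x0A: mode=DATA remaining=3 emitted=0 chunks_done=0
Byte 3 = '3': mode=DATA remaining=2 emitted=1 chunks_done=0
Byte 4 = 'k': mode=DATA remaining=1 emitted=2 chunks_done=0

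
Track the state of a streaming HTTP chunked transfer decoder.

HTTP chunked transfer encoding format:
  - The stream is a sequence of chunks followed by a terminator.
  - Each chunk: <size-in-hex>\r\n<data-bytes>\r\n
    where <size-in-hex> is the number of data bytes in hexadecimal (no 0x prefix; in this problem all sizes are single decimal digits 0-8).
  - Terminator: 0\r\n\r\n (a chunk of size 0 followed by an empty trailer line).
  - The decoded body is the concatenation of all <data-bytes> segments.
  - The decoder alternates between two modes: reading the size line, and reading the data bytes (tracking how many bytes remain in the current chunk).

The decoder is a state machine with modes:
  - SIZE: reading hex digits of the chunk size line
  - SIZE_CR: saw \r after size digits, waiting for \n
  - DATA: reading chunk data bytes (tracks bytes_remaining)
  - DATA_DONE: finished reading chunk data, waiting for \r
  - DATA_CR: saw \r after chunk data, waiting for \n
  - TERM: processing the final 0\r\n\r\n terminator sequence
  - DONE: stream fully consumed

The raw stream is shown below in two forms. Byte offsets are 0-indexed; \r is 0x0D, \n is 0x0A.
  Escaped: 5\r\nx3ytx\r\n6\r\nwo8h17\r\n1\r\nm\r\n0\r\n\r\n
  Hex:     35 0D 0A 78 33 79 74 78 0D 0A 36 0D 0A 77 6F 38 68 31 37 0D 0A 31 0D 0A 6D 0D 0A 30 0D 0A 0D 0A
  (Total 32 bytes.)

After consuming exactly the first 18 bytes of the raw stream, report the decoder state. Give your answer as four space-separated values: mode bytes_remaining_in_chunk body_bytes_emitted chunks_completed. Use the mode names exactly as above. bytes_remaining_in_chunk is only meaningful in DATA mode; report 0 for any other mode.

Answer: DATA 1 10 1

Derivation:
Byte 0 = '5': mode=SIZE remaining=0 emitted=0 chunks_done=0
Byte 1 = 0x0D: mode=SIZE_CR remaining=0 emitted=0 chunks_done=0
Byte 2 = 0x0A: mode=DATA remaining=5 emitted=0 chunks_done=0
Byte 3 = 'x': mode=DATA remaining=4 emitted=1 chunks_done=0
Byte 4 = '3': mode=DATA remaining=3 emitted=2 chunks_done=0
Byte 5 = 'y': mode=DATA remaining=2 emitted=3 chunks_done=0
Byte 6 = 't': mode=DATA remaining=1 emitted=4 chunks_done=0
Byte 7 = 'x': mode=DATA_DONE remaining=0 emitted=5 chunks_done=0
Byte 8 = 0x0D: mode=DATA_CR remaining=0 emitted=5 chunks_done=0
Byte 9 = 0x0A: mode=SIZE remaining=0 emitted=5 chunks_done=1
Byte 10 = '6': mode=SIZE remaining=0 emitted=5 chunks_done=1
Byte 11 = 0x0D: mode=SIZE_CR remaining=0 emitted=5 chunks_done=1
Byte 12 = 0x0A: mode=DATA remaining=6 emitted=5 chunks_done=1
Byte 13 = 'w': mode=DATA remaining=5 emitted=6 chunks_done=1
Byte 14 = 'o': mode=DATA remaining=4 emitted=7 chunks_done=1
Byte 15 = '8': mode=DATA remaining=3 emitted=8 chunks_done=1
Byte 16 = 'h': mode=DATA remaining=2 emitted=9 chunks_done=1
Byte 17 = '1': mode=DATA remaining=1 emitted=10 chunks_done=1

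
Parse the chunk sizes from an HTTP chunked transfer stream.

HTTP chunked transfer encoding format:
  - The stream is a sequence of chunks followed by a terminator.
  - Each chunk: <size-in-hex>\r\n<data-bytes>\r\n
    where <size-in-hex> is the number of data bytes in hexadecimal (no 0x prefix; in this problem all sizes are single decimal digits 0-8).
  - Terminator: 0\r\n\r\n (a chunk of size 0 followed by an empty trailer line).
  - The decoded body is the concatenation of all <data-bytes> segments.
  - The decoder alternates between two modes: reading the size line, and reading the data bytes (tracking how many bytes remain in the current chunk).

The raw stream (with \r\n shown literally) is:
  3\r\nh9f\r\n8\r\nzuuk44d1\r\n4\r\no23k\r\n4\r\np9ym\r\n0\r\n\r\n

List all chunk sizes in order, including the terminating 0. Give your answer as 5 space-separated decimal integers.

Answer: 3 8 4 4 0

Derivation:
Chunk 1: stream[0..1]='3' size=0x3=3, data at stream[3..6]='h9f' -> body[0..3], body so far='h9f'
Chunk 2: stream[8..9]='8' size=0x8=8, data at stream[11..19]='zuuk44d1' -> body[3..11], body so far='h9fzuuk44d1'
Chunk 3: stream[21..22]='4' size=0x4=4, data at stream[24..28]='o23k' -> body[11..15], body so far='h9fzuuk44d1o23k'
Chunk 4: stream[30..31]='4' size=0x4=4, data at stream[33..37]='p9ym' -> body[15..19], body so far='h9fzuuk44d1o23kp9ym'
Chunk 5: stream[39..40]='0' size=0 (terminator). Final body='h9fzuuk44d1o23kp9ym' (19 bytes)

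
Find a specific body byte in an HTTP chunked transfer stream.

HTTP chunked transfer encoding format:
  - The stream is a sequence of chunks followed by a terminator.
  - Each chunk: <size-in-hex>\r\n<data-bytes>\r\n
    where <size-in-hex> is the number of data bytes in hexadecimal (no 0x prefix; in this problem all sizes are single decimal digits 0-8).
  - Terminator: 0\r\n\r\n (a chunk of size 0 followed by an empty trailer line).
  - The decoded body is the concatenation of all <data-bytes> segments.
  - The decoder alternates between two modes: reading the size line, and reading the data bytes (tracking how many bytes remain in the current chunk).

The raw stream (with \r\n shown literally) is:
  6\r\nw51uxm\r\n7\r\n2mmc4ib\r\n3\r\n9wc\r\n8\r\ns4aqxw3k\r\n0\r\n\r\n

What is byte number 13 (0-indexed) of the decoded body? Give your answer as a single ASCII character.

Chunk 1: stream[0..1]='6' size=0x6=6, data at stream[3..9]='w51uxm' -> body[0..6], body so far='w51uxm'
Chunk 2: stream[11..12]='7' size=0x7=7, data at stream[14..21]='2mmc4ib' -> body[6..13], body so far='w51uxm2mmc4ib'
Chunk 3: stream[23..24]='3' size=0x3=3, data at stream[26..29]='9wc' -> body[13..16], body so far='w51uxm2mmc4ib9wc'
Chunk 4: stream[31..32]='8' size=0x8=8, data at stream[34..42]='s4aqxw3k' -> body[16..24], body so far='w51uxm2mmc4ib9wcs4aqxw3k'
Chunk 5: stream[44..45]='0' size=0 (terminator). Final body='w51uxm2mmc4ib9wcs4aqxw3k' (24 bytes)
Body byte 13 = '9'

Answer: 9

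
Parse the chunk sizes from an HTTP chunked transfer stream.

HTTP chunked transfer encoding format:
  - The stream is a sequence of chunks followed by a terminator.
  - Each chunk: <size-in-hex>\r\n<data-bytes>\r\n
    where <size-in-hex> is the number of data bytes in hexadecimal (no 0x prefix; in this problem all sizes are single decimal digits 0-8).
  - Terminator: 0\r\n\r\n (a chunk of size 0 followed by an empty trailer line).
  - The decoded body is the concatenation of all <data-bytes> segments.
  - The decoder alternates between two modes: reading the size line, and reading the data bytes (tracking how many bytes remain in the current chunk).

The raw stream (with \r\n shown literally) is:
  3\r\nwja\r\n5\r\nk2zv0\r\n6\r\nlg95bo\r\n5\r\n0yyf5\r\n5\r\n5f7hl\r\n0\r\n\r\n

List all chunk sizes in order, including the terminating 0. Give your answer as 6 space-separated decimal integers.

Chunk 1: stream[0..1]='3' size=0x3=3, data at stream[3..6]='wja' -> body[0..3], body so far='wja'
Chunk 2: stream[8..9]='5' size=0x5=5, data at stream[11..16]='k2zv0' -> body[3..8], body so far='wjak2zv0'
Chunk 3: stream[18..19]='6' size=0x6=6, data at stream[21..27]='lg95bo' -> body[8..14], body so far='wjak2zv0lg95bo'
Chunk 4: stream[29..30]='5' size=0x5=5, data at stream[32..37]='0yyf5' -> body[14..19], body so far='wjak2zv0lg95bo0yyf5'
Chunk 5: stream[39..40]='5' size=0x5=5, data at stream[42..47]='5f7hl' -> body[19..24], body so far='wjak2zv0lg95bo0yyf55f7hl'
Chunk 6: stream[49..50]='0' size=0 (terminator). Final body='wjak2zv0lg95bo0yyf55f7hl' (24 bytes)

Answer: 3 5 6 5 5 0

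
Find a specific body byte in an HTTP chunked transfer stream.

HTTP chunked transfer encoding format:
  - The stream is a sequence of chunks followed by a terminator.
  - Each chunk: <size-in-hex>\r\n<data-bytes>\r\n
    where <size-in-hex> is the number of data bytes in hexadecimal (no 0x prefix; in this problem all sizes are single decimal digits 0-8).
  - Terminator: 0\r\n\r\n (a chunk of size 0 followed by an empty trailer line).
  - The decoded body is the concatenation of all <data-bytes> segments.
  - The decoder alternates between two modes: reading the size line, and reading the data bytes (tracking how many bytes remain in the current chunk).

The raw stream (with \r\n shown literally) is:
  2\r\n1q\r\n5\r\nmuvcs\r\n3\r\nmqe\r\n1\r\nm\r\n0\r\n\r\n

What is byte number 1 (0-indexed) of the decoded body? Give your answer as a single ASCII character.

Chunk 1: stream[0..1]='2' size=0x2=2, data at stream[3..5]='1q' -> body[0..2], body so far='1q'
Chunk 2: stream[7..8]='5' size=0x5=5, data at stream[10..15]='muvcs' -> body[2..7], body so far='1qmuvcs'
Chunk 3: stream[17..18]='3' size=0x3=3, data at stream[20..23]='mqe' -> body[7..10], body so far='1qmuvcsmqe'
Chunk 4: stream[25..26]='1' size=0x1=1, data at stream[28..29]='m' -> body[10..11], body so far='1qmuvcsmqem'
Chunk 5: stream[31..32]='0' size=0 (terminator). Final body='1qmuvcsmqem' (11 bytes)
Body byte 1 = 'q'

Answer: q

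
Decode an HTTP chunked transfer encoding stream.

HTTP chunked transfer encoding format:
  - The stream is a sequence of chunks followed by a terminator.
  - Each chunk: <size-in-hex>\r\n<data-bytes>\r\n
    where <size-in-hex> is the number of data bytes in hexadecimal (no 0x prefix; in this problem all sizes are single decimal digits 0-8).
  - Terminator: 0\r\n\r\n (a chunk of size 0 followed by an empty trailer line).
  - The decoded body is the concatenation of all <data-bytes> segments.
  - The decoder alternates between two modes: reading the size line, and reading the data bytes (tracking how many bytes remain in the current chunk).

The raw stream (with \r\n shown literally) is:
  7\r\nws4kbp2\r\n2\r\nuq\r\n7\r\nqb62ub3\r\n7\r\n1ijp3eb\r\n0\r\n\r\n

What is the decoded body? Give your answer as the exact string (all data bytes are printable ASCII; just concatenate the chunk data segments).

Answer: ws4kbp2uqqb62ub31ijp3eb

Derivation:
Chunk 1: stream[0..1]='7' size=0x7=7, data at stream[3..10]='ws4kbp2' -> body[0..7], body so far='ws4kbp2'
Chunk 2: stream[12..13]='2' size=0x2=2, data at stream[15..17]='uq' -> body[7..9], body so far='ws4kbp2uq'
Chunk 3: stream[19..20]='7' size=0x7=7, data at stream[22..29]='qb62ub3' -> body[9..16], body so far='ws4kbp2uqqb62ub3'
Chunk 4: stream[31..32]='7' size=0x7=7, data at stream[34..41]='1ijp3eb' -> body[16..23], body so far='ws4kbp2uqqb62ub31ijp3eb'
Chunk 5: stream[43..44]='0' size=0 (terminator). Final body='ws4kbp2uqqb62ub31ijp3eb' (23 bytes)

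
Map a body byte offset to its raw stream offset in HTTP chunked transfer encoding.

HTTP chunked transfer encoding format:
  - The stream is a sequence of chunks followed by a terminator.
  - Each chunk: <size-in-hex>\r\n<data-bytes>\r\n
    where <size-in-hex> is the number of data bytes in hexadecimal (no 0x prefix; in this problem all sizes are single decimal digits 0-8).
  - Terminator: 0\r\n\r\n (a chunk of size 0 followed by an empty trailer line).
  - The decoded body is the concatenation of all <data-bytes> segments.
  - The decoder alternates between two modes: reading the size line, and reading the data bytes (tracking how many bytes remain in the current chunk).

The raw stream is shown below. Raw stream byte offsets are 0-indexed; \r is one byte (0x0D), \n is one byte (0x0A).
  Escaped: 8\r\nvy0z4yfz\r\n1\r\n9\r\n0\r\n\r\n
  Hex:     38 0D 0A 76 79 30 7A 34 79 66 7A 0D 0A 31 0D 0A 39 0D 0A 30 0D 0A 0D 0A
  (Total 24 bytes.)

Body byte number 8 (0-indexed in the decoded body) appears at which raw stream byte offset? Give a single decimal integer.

Chunk 1: stream[0..1]='8' size=0x8=8, data at stream[3..11]='vy0z4yfz' -> body[0..8], body so far='vy0z4yfz'
Chunk 2: stream[13..14]='1' size=0x1=1, data at stream[16..17]='9' -> body[8..9], body so far='vy0z4yfz9'
Chunk 3: stream[19..20]='0' size=0 (terminator). Final body='vy0z4yfz9' (9 bytes)
Body byte 8 at stream offset 16

Answer: 16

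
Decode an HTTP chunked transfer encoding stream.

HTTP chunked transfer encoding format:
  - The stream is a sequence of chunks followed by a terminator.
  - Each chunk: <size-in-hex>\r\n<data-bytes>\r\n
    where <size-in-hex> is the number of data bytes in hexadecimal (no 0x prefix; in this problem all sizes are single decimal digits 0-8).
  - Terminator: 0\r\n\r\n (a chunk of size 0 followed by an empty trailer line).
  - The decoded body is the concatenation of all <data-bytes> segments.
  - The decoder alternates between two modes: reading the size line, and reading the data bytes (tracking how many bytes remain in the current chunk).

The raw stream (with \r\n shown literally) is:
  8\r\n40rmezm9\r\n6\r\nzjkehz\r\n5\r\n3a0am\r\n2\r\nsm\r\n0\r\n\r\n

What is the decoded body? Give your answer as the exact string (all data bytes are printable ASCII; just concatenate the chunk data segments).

Chunk 1: stream[0..1]='8' size=0x8=8, data at stream[3..11]='40rmezm9' -> body[0..8], body so far='40rmezm9'
Chunk 2: stream[13..14]='6' size=0x6=6, data at stream[16..22]='zjkehz' -> body[8..14], body so far='40rmezm9zjkehz'
Chunk 3: stream[24..25]='5' size=0x5=5, data at stream[27..32]='3a0am' -> body[14..19], body so far='40rmezm9zjkehz3a0am'
Chunk 4: stream[34..35]='2' size=0x2=2, data at stream[37..39]='sm' -> body[19..21], body so far='40rmezm9zjkehz3a0amsm'
Chunk 5: stream[41..42]='0' size=0 (terminator). Final body='40rmezm9zjkehz3a0amsm' (21 bytes)

Answer: 40rmezm9zjkehz3a0amsm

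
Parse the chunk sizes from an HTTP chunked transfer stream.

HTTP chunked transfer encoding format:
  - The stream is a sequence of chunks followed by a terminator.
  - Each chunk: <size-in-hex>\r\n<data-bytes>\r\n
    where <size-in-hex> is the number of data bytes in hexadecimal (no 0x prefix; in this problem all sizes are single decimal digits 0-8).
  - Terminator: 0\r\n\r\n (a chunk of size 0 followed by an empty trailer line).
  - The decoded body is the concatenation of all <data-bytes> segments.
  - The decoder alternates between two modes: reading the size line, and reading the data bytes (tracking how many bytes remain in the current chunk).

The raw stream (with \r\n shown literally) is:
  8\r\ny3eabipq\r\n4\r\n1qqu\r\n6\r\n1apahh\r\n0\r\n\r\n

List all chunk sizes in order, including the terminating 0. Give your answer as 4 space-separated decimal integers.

Chunk 1: stream[0..1]='8' size=0x8=8, data at stream[3..11]='y3eabipq' -> body[0..8], body so far='y3eabipq'
Chunk 2: stream[13..14]='4' size=0x4=4, data at stream[16..20]='1qqu' -> body[8..12], body so far='y3eabipq1qqu'
Chunk 3: stream[22..23]='6' size=0x6=6, data at stream[25..31]='1apahh' -> body[12..18], body so far='y3eabipq1qqu1apahh'
Chunk 4: stream[33..34]='0' size=0 (terminator). Final body='y3eabipq1qqu1apahh' (18 bytes)

Answer: 8 4 6 0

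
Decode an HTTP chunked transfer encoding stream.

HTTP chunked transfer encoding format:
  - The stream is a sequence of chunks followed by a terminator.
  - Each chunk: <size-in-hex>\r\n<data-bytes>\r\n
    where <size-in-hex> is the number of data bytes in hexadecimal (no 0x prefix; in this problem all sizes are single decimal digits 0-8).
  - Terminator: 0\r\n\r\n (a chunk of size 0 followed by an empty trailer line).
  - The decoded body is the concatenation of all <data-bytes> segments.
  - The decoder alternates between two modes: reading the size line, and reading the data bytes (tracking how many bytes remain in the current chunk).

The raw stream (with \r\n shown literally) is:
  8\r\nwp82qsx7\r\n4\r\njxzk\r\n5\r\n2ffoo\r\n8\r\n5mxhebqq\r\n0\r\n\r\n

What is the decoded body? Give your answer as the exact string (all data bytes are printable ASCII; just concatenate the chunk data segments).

Answer: wp82qsx7jxzk2ffoo5mxhebqq

Derivation:
Chunk 1: stream[0..1]='8' size=0x8=8, data at stream[3..11]='wp82qsx7' -> body[0..8], body so far='wp82qsx7'
Chunk 2: stream[13..14]='4' size=0x4=4, data at stream[16..20]='jxzk' -> body[8..12], body so far='wp82qsx7jxzk'
Chunk 3: stream[22..23]='5' size=0x5=5, data at stream[25..30]='2ffoo' -> body[12..17], body so far='wp82qsx7jxzk2ffoo'
Chunk 4: stream[32..33]='8' size=0x8=8, data at stream[35..43]='5mxhebqq' -> body[17..25], body so far='wp82qsx7jxzk2ffoo5mxhebqq'
Chunk 5: stream[45..46]='0' size=0 (terminator). Final body='wp82qsx7jxzk2ffoo5mxhebqq' (25 bytes)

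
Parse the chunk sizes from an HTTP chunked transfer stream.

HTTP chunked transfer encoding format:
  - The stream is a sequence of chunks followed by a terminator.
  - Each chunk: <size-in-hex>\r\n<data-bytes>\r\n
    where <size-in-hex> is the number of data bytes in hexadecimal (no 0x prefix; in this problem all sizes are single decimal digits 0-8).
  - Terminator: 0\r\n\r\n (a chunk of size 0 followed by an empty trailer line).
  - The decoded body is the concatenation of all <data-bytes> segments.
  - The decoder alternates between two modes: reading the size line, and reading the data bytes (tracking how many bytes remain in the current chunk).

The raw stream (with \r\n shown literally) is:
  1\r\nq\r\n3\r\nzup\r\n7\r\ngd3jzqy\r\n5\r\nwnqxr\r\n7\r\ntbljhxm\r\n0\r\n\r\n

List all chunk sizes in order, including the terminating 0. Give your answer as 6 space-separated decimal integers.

Chunk 1: stream[0..1]='1' size=0x1=1, data at stream[3..4]='q' -> body[0..1], body so far='q'
Chunk 2: stream[6..7]='3' size=0x3=3, data at stream[9..12]='zup' -> body[1..4], body so far='qzup'
Chunk 3: stream[14..15]='7' size=0x7=7, data at stream[17..24]='gd3jzqy' -> body[4..11], body so far='qzupgd3jzqy'
Chunk 4: stream[26..27]='5' size=0x5=5, data at stream[29..34]='wnqxr' -> body[11..16], body so far='qzupgd3jzqywnqxr'
Chunk 5: stream[36..37]='7' size=0x7=7, data at stream[39..46]='tbljhxm' -> body[16..23], body so far='qzupgd3jzqywnqxrtbljhxm'
Chunk 6: stream[48..49]='0' size=0 (terminator). Final body='qzupgd3jzqywnqxrtbljhxm' (23 bytes)

Answer: 1 3 7 5 7 0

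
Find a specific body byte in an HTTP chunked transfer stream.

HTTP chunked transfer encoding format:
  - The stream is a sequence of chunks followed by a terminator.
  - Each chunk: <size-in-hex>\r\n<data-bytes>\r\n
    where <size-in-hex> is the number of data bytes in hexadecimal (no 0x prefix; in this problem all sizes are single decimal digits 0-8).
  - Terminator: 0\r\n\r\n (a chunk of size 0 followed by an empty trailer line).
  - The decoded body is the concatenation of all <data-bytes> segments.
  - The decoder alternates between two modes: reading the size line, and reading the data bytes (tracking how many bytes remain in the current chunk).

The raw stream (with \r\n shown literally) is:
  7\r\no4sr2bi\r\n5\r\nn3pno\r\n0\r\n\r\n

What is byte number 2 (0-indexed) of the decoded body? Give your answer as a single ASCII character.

Chunk 1: stream[0..1]='7' size=0x7=7, data at stream[3..10]='o4sr2bi' -> body[0..7], body so far='o4sr2bi'
Chunk 2: stream[12..13]='5' size=0x5=5, data at stream[15..20]='n3pno' -> body[7..12], body so far='o4sr2bin3pno'
Chunk 3: stream[22..23]='0' size=0 (terminator). Final body='o4sr2bin3pno' (12 bytes)
Body byte 2 = 's'

Answer: s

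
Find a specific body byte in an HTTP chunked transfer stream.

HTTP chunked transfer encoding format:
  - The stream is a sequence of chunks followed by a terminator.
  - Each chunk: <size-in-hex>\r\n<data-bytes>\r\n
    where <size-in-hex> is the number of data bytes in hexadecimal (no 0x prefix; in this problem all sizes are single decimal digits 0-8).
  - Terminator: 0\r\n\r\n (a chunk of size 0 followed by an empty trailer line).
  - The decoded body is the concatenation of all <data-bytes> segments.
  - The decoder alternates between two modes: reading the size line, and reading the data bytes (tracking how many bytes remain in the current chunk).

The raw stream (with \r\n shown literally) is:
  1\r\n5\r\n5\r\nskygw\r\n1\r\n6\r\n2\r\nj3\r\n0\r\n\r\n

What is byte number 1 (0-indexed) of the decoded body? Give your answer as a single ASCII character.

Chunk 1: stream[0..1]='1' size=0x1=1, data at stream[3..4]='5' -> body[0..1], body so far='5'
Chunk 2: stream[6..7]='5' size=0x5=5, data at stream[9..14]='skygw' -> body[1..6], body so far='5skygw'
Chunk 3: stream[16..17]='1' size=0x1=1, data at stream[19..20]='6' -> body[6..7], body so far='5skygw6'
Chunk 4: stream[22..23]='2' size=0x2=2, data at stream[25..27]='j3' -> body[7..9], body so far='5skygw6j3'
Chunk 5: stream[29..30]='0' size=0 (terminator). Final body='5skygw6j3' (9 bytes)
Body byte 1 = 's'

Answer: s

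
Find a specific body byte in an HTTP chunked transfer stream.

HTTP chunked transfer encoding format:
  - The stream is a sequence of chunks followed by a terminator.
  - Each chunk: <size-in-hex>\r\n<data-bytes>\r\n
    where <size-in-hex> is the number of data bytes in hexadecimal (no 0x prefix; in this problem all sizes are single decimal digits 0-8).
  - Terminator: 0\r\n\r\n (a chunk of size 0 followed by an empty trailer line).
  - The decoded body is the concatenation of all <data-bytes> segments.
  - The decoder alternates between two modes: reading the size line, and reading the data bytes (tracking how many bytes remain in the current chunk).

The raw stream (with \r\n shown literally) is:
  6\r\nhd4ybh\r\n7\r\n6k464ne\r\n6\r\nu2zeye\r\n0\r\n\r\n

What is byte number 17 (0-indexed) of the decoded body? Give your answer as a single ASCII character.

Chunk 1: stream[0..1]='6' size=0x6=6, data at stream[3..9]='hd4ybh' -> body[0..6], body so far='hd4ybh'
Chunk 2: stream[11..12]='7' size=0x7=7, data at stream[14..21]='6k464ne' -> body[6..13], body so far='hd4ybh6k464ne'
Chunk 3: stream[23..24]='6' size=0x6=6, data at stream[26..32]='u2zeye' -> body[13..19], body so far='hd4ybh6k464neu2zeye'
Chunk 4: stream[34..35]='0' size=0 (terminator). Final body='hd4ybh6k464neu2zeye' (19 bytes)
Body byte 17 = 'y'

Answer: y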